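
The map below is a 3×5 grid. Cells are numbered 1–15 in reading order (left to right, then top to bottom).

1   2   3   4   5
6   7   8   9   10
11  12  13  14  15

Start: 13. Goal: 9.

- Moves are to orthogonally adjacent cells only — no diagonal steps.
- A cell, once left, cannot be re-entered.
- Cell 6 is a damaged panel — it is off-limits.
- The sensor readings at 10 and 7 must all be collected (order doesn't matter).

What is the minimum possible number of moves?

8

Any route passes through 10 and 7 in some order between 13 and 9. Summing Manhattan distances along each leg and taking the cheapest ordering (13 → 7 → 10 → 9) gives a lower bound of 2 + 3 + 1 = 6 moves.
The shortest route satisfying every rule uses 8 moves: 13 → 8 → 7 → 2 → 3 → 4 → 5 → 10 → 9.
The no-revisit rule (legs can't share cells) pushes the minimum above the 6-move bound; an exhaustive check rules out every length from 6 to 7, leaving 8 as the minimum.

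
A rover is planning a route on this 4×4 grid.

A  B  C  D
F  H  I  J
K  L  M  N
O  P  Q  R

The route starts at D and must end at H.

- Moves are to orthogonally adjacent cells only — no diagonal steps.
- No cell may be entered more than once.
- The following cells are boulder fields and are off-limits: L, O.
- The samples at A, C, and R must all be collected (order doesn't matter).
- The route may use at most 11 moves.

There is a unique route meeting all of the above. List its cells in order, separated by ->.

Any route must reach A, C, and R and still end at H within 11 moves, so the order of the required stops is forced.
Route from D: 3× down (reaching R), left to Q, 3× up (reaching C), 2× left (reaching A), down to F, right to H — 11 moves in all.
Check: all required cells visited; 11 ≤ 11 moves.

D -> J -> N -> R -> Q -> M -> I -> C -> B -> A -> F -> H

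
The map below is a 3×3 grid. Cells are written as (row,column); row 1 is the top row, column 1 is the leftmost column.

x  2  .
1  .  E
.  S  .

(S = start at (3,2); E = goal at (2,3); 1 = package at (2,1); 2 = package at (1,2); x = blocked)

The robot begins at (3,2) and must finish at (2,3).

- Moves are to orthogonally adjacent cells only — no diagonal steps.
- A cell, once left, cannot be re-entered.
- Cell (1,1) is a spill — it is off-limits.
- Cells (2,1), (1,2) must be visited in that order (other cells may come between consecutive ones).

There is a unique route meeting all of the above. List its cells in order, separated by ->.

(3,2) -> (3,1) -> (2,1) -> (2,2) -> (1,2) -> (1,3) -> (2,3)

The waypoints must appear in the order (2,1), (1,2), with no cell reused.
Route from (3,2): left 1 to (3,1), up 1 to (2,1), right 1 to (2,2), up 1 to (1,2), right 1 to (1,3), down 1 to (2,3) — 6 moves in all.
Check: order respected (1 at step 2, 2 at step 4).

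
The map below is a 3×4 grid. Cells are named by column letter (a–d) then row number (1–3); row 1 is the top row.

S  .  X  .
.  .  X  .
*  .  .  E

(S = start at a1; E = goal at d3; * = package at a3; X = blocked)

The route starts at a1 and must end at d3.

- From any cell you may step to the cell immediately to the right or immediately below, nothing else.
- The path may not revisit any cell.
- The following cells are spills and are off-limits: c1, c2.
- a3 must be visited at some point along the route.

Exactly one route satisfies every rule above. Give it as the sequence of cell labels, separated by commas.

a1, a2, a3, b3, c3, d3

Moves only go right or down, so the column and row indices never decrease.
Route from a1: 2× down (reaching a3), 3× right (reaching d3) — 5 moves in all.
Check: all required cells visited.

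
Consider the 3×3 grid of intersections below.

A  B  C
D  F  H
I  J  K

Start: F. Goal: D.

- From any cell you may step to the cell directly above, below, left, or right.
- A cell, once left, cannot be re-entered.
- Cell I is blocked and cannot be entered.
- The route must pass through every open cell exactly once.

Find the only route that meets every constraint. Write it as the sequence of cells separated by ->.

F -> J -> K -> H -> C -> B -> A -> D

Need to visit all 8 open cells exactly once, starting at F and ending at D.
Route from F: down 1 to J, right 1 to K, up 2 to C, left 2 to A, down 1 to D — 7 moves in all.
Check: all 8 open cells covered.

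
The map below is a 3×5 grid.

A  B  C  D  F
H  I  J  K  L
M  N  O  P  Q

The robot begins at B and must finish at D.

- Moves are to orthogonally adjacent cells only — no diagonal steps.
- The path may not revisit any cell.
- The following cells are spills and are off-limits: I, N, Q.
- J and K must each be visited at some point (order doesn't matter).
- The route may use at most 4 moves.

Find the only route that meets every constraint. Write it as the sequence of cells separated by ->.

B -> C -> J -> K -> D

The budget equals the shortest possible length, so every move has to be on a shortest route through the required cells.
Route from B: right 1 to C, down 1 to J, right 1 to K, up 1 to D — 4 moves in all.
Check: all required cells visited; 4 ≤ 4 moves.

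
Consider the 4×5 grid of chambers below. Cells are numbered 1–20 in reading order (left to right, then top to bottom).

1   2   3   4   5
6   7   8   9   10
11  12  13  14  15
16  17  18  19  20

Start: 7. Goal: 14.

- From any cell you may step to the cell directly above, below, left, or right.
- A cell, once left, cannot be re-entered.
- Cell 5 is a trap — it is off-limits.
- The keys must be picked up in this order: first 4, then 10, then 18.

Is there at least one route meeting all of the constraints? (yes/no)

One route that works: 7 → 2 → 3 → 4 → 9 → 10 → 15 → 20 → 19 → 18 → 13 → 14.

yes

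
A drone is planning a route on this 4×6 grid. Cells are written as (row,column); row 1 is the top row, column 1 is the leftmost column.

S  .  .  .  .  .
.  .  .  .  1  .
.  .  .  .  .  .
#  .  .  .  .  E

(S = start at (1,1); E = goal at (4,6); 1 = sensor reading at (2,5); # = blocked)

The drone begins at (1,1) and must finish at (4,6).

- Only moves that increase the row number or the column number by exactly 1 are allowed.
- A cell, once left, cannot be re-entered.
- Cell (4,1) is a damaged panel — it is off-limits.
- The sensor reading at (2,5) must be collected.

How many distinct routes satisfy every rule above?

A right/down-only route from (1,1) to (4,6) makes exactly 3 down-moves and 5 right-moves in some order.
With no other constraints that would be C(8,3) = 56 routes.
Split at (2,5) and multiply the segment counts (each segment already excludes blocked cells): (1,1)→(2,5): 5; (2,5)→(4,6): 3; product = 15.
That gives 15 routes.

15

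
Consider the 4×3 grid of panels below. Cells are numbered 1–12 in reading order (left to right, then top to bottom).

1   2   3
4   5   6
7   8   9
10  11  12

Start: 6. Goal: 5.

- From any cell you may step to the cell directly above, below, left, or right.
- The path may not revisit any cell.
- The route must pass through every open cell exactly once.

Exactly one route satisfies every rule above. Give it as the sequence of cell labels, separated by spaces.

Need to visit all 12 open cells exactly once, starting at 6 and ending at 5.
Cell 3 has only two open neighbours (6 and 2), so the path must pass straight through it: one of those is the cell it's entered from and the other is where it exits.
Route from 6: up to 3, 2× left (reaching 1), 3× down (reaching 10), 2× right (reaching 12), up to 9, left to 8, up to 5 — 11 moves in all.
Check: all 12 open cells covered.

6 3 2 1 4 7 10 11 12 9 8 5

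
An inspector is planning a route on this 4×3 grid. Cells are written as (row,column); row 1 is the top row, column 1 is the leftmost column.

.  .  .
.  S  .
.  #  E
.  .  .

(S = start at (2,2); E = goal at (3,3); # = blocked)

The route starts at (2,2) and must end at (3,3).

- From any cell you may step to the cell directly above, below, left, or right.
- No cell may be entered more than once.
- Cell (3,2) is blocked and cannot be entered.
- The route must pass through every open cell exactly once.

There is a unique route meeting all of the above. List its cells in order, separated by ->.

Need to visit all 11 open cells exactly once, starting at (2,2) and ending at (3,3).
Route from (2,2): right 1 to (2,3), up 1 to (1,3), left 2 to (1,1), down 3 to (4,1), right 2 to (4,3), up 1 to (3,3) — 10 moves in all.
Check: all 11 open cells covered.

(2,2) -> (2,3) -> (1,3) -> (1,2) -> (1,1) -> (2,1) -> (3,1) -> (4,1) -> (4,2) -> (4,3) -> (3,3)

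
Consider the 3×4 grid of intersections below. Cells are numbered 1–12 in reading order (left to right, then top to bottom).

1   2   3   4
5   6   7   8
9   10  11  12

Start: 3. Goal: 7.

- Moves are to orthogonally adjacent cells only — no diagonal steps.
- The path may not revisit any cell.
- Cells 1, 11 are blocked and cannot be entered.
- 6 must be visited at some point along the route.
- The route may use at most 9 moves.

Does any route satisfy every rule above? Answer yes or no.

One route that works: 3 → 2 → 6 → 7.

yes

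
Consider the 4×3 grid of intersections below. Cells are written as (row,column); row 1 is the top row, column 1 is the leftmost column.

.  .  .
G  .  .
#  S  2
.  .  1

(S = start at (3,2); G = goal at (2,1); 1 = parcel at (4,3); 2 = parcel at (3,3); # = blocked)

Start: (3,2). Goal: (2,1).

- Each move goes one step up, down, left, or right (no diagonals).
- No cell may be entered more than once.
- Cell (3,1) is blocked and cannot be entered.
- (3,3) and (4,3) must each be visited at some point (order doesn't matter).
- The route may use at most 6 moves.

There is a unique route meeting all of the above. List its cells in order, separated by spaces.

The budget equals the shortest possible length, so every move has to be on a shortest route through the required cells.
Route from (3,2): down to (4,2), right to (4,3), 2× up (reaching (2,3)), 2× left (reaching (2,1)) — 6 moves in all.
Check: all required cells visited; 6 ≤ 6 moves.

(3,2) (4,2) (4,3) (3,3) (2,3) (2,2) (2,1)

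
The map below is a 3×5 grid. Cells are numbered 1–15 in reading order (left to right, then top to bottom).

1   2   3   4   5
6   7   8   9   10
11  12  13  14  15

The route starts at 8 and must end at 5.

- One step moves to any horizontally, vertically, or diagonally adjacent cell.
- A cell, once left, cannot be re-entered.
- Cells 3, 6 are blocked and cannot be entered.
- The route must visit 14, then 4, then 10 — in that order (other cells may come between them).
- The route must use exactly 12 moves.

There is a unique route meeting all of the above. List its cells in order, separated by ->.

The waypoints must appear in the order 14, 4, 10, with no cell reused.
Route from 8: up-left 1 to 2, left 1 to 1, down-right 1 to 7, down-left 1 to 11, right 4 to 15, up-left 1 to 9, up 1 to 4, down-right 1 to 10, up 1 to 5 — 12 moves in all.
Check: order respected (14 at step 7, 4 at step 10, 10 at step 11); 12 moves as required.

8 -> 2 -> 1 -> 7 -> 11 -> 12 -> 13 -> 14 -> 15 -> 9 -> 4 -> 10 -> 5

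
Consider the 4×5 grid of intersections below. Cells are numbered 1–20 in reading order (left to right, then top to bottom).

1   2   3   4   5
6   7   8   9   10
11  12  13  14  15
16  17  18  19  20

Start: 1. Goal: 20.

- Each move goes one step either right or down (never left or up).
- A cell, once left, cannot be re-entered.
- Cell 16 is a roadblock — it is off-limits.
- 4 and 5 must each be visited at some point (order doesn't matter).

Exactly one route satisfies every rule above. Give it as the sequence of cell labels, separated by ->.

1 -> 2 -> 3 -> 4 -> 5 -> 10 -> 15 -> 20

Moves only go right or down, so the column and row indices never decrease.
Route from 1: 4× right (reaching 5), 3× down (reaching 20) — 7 moves in all.
Check: all required cells visited.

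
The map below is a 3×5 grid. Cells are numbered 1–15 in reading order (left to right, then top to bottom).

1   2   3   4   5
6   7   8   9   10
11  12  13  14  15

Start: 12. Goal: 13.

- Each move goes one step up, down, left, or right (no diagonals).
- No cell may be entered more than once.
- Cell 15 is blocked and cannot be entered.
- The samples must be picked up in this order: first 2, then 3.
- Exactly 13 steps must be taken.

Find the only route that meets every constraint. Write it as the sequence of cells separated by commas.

The waypoints must appear in the order 2, 3, with no cell reused.
Route from 12: left to 11, 2× up (reaching 1), right to 2, down to 7, right to 8, up to 3, 2× right (reaching 5), down to 10, left to 9, down to 14, left to 13 — 13 moves in all.
Check: order respected (2 at step 4, 3 at step 7); 13 moves as required.

12, 11, 6, 1, 2, 7, 8, 3, 4, 5, 10, 9, 14, 13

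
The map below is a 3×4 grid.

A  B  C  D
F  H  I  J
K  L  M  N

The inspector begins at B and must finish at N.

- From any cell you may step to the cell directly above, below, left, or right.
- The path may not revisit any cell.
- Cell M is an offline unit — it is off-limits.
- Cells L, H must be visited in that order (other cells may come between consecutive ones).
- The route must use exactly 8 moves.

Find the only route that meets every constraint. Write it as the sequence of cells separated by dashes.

B - A - F - K - L - H - I - J - N

The waypoints must appear in the order L, H, with no cell reused.
Route from B: left 1 to A, down 2 to K, right 1 to L, up 1 to H, right 2 to J, down 1 to N — 8 moves in all.
Check: order respected (L at step 4, H at step 5); 8 moves as required.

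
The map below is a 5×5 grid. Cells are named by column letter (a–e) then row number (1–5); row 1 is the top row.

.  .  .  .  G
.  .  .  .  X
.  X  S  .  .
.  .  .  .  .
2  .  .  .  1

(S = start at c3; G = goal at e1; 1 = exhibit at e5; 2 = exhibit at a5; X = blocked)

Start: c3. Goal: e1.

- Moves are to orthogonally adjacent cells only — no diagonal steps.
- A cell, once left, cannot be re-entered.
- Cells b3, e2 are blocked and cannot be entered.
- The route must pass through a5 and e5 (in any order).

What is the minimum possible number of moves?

14

Any route passes through a5 and e5 in some order between c3 and e1. Summing Manhattan distances along each leg and taking the cheapest ordering (c3 → a5 → e5 → e1) gives a lower bound of 4 + 4 + 4 = 12 moves.
That bound ignores the blocked cells. Measuring each leg by the fewest moves that actually steer around them (c3→a5: 4; a5→e5: 4; e5→e1: 6) raises the lower bound to 14.
A route of 14 moves exists: c3 → c4 → b4 → a4 → a5 → b5 → c5 → d5 → e5 → e4 → e3 → d3 → d2 → d1 → e1.
Since 14 matches that lower bound, it is optimal.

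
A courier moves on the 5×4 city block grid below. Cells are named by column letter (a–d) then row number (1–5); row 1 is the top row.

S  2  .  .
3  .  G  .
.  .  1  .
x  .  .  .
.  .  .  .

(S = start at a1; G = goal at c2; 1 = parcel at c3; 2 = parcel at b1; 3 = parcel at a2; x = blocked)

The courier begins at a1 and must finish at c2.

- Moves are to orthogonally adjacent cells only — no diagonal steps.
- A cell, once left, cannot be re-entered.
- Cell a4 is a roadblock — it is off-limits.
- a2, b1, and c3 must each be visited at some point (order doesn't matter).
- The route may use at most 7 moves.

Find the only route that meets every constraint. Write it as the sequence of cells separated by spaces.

Any route must reach a2, b1, and c3 and still end at c2 within 7 moves, so the order of the required stops is forced.
Route from a1: right 1 to b1, down 1 to b2, left 1 to a2, down 1 to a3, right 2 to c3, up 1 to c2 — 7 moves in all.
Check: all required cells visited; 7 ≤ 7 moves.

a1 b1 b2 a2 a3 b3 c3 c2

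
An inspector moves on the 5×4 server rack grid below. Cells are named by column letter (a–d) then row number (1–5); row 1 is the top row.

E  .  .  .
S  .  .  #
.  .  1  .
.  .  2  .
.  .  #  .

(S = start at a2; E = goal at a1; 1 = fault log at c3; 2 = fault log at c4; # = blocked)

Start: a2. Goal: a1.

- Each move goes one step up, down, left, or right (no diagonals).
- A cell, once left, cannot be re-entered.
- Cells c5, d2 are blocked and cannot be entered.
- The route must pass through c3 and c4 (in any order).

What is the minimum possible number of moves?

Any route passes through c3 and c4 in some order between a2 and a1. Summing Manhattan distances along each leg and taking the cheapest ordering (a2 → c3 → c4 → a1) gives a lower bound of 3 + 1 + 5 = 9 moves.
A route of 9 moves achieves this: a2 → a3 → a4 → b4 → c4 → c3 → c2 → c1 → b1 → a1.
Since 9 matches the lower bound, it is optimal.

9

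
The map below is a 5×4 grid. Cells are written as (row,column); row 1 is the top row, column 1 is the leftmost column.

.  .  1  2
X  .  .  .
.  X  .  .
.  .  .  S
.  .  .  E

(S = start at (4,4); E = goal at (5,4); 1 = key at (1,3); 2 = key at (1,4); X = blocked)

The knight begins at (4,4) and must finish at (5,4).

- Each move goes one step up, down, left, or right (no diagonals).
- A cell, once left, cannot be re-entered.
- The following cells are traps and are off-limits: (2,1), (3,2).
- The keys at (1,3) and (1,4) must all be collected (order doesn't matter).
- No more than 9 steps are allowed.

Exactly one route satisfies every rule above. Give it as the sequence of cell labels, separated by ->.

(4,4) -> (3,4) -> (2,4) -> (1,4) -> (1,3) -> (2,3) -> (3,3) -> (4,3) -> (5,3) -> (5,4)

The 9-move cap with required stops at (1,3), (1,4) leaves no slack for detours.
Route from (4,4): 3× up (reaching (1,4)), left to (1,3), 4× down (reaching (5,3)), right to (5,4) — 9 moves in all.
Check: all required cells visited; 9 ≤ 9 moves.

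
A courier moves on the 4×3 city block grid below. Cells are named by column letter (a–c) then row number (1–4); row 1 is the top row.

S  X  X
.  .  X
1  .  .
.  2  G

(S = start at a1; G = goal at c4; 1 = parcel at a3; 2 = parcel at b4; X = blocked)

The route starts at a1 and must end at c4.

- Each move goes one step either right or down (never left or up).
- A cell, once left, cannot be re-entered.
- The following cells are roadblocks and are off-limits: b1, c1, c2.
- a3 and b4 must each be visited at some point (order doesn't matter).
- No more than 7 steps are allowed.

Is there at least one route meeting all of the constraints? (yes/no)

yes

One route that works: a1 → a2 → a3 → a4 → b4 → c4.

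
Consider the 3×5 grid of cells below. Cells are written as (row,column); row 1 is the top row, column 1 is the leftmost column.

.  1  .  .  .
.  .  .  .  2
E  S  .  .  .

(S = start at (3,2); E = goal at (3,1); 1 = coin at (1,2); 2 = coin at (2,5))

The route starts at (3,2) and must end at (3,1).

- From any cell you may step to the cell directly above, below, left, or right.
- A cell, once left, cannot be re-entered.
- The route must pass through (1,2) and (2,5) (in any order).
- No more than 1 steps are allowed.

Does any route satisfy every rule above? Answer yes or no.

no

Even ignoring the no-revisit rule, getting from (3,2) to (3,1), taking the cheapest ordering (3,2) → (1,2) → (2,5) → (3,1) needs at least 2 + 4 + 5 = 11 moves (Manhattan distance per leg), which exceeds the 1-move limit.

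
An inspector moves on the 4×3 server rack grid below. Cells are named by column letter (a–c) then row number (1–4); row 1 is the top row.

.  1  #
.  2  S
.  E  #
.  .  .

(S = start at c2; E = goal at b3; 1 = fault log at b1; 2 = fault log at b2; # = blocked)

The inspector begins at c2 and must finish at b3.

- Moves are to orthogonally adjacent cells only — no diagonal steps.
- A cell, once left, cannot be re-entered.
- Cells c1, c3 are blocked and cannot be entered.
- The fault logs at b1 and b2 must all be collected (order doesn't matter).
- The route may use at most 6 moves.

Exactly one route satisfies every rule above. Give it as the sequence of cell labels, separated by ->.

c2 -> b2 -> b1 -> a1 -> a2 -> a3 -> b3

Any route must reach b1 and b2 and still end at b3 within 6 moves, so the order of the required stops is forced.
Route from c2: left 1 to b2, up 1 to b1, left 1 to a1, down 2 to a3, right 1 to b3 — 6 moves in all.
Check: all required cells visited; 6 ≤ 6 moves.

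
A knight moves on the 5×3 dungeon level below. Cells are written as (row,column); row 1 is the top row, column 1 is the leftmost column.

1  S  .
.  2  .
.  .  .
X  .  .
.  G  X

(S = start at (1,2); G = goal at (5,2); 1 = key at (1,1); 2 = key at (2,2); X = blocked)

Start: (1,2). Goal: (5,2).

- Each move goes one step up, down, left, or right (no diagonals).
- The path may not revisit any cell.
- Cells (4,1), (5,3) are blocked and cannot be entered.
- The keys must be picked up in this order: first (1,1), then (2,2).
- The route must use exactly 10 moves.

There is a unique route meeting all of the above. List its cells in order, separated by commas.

(1,2), (1,1), (2,1), (3,1), (3,2), (2,2), (2,3), (3,3), (4,3), (4,2), (5,2)

The waypoints must appear in the order (1,1), (2,2), with no cell reused.
Route from (1,2): left to (1,1), 2× down (reaching (3,1)), right to (3,2), up to (2,2), right to (2,3), 2× down (reaching (4,3)), left to (4,2), down to (5,2) — 10 moves in all.
Check: order respected (1 at step 1, 2 at step 5); 10 moves as required.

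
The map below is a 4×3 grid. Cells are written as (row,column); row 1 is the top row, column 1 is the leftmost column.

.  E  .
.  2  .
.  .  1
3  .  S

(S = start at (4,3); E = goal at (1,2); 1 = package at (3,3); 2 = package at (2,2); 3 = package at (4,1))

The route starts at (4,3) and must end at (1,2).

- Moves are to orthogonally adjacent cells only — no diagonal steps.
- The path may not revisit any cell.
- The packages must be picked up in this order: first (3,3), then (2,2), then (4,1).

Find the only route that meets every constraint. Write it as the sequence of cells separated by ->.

(4,3) -> (3,3) -> (2,3) -> (2,2) -> (3,2) -> (4,2) -> (4,1) -> (3,1) -> (2,1) -> (1,1) -> (1,2)

The waypoints must appear in the order (3,3), (2,2), (4,1), with no cell reused.
Route from (4,3): 2× up (reaching (2,3)), left to (2,2), 2× down (reaching (4,2)), left to (4,1), 3× up (reaching (1,1)), right to (1,2) — 10 moves in all.
Check: order respected (1 at step 1, 2 at step 3, 3 at step 6).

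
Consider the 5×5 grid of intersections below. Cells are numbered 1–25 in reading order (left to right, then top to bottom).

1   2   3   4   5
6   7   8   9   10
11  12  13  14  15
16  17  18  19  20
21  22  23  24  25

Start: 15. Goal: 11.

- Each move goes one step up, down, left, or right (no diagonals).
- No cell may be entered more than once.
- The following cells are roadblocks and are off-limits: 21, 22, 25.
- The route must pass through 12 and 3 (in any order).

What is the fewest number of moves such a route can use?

Any route passes through 12 and 3 in some order between 15 and 11. Summing Manhattan distances along each leg and taking the cheapest ordering (15 → 3 → 12 → 11) gives a lower bound of 4 + 3 + 1 = 8 moves.
A route of 8 moves achieves this: 15 → 10 → 5 → 4 → 3 → 8 → 13 → 12 → 11.
Since 8 matches the lower bound, it is optimal.

8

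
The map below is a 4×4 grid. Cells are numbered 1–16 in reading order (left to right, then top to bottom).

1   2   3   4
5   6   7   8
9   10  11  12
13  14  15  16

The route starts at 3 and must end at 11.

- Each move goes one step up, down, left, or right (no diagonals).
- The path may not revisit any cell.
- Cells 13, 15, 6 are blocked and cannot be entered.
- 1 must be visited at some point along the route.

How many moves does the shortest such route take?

Any route passes through 1 somewhere between 3 and 11. Summing Manhattan distances along the two legs (3 → 1 → 11) gives a lower bound of 2 + 4 = 6 moves.
A route of 6 moves achieves this: 3 → 2 → 1 → 5 → 9 → 10 → 11.
Since 6 matches the lower bound, it is optimal.

6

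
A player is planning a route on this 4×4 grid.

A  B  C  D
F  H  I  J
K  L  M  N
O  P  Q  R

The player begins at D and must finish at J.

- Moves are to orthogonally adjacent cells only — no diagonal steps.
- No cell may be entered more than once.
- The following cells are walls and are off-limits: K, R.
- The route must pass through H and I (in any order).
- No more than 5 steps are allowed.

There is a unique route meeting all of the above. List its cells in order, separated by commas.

D, C, B, H, I, J

Any route must reach H and I and still end at J within 5 moves, so the order of the required stops is forced.
Route from D: left 2 to B, down 1 to H, right 2 to J — 5 moves in all.
Check: all required cells visited; 5 ≤ 5 moves.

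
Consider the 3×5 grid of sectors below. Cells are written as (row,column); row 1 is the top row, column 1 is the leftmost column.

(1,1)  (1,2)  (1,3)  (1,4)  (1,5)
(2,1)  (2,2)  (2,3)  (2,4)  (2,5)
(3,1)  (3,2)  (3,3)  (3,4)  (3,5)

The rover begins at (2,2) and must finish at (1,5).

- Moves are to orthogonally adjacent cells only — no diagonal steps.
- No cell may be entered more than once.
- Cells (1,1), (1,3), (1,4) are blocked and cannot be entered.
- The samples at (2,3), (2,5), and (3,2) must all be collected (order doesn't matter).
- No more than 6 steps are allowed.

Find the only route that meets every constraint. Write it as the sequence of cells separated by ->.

Any route must reach (2,3), (2,5), and (3,2) and still end at (1,5) within 6 moves, so the order of the required stops is forced.
Route from (2,2): down 1 to (3,2), right 1 to (3,3), up 1 to (2,3), right 2 to (2,5), up 1 to (1,5) — 6 moves in all.
Check: all required cells visited; 6 ≤ 6 moves.

(2,2) -> (3,2) -> (3,3) -> (2,3) -> (2,4) -> (2,5) -> (1,5)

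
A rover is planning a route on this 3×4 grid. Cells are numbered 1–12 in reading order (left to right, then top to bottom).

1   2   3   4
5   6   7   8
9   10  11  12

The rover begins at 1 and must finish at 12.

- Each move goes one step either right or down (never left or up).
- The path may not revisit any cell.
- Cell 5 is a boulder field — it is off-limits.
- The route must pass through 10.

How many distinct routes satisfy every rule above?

1

A right/down-only route from 1 to 12 makes exactly 2 down-moves and 3 right-moves in some order.
With no other constraints that would be C(5,2) = 10 routes.
Split at 10 and multiply the segment counts (each segment already excludes blocked cells): 1→10: 1; 10→12: 1; product = 1.
That gives 1 route.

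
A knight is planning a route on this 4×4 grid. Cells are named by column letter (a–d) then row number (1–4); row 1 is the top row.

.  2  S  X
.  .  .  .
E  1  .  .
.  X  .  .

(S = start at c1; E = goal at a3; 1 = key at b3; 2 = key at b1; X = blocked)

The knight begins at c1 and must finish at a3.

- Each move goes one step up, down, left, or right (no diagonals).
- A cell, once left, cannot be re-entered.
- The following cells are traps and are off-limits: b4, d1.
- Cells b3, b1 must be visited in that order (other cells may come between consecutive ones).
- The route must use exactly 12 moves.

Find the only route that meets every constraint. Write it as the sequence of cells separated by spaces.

The waypoints must appear in the order b3, b1, with no cell reused.
Route from c1: down to c2, right to d2, 2× down (reaching d4), left to c4, up to c3, left to b3, 2× up (reaching b1), left to a1, 2× down (reaching a3) — 12 moves in all.
Check: order respected (1 at step 7, 2 at step 9); 12 moves as required.

c1 c2 d2 d3 d4 c4 c3 b3 b2 b1 a1 a2 a3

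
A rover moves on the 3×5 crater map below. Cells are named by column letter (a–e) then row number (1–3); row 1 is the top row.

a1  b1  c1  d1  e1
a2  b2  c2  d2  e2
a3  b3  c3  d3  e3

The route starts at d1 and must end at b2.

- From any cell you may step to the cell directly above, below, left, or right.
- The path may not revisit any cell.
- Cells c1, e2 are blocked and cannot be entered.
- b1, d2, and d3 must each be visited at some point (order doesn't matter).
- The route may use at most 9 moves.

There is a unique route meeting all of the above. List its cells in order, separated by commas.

Any route must reach b1, d2, and d3 and still end at b2 within 9 moves, so the order of the required stops is forced.
Route from d1: down 2 to d3, left 3 to a3, up 2 to a1, right 1 to b1, down 1 to b2 — 9 moves in all.
Check: all required cells visited; 9 ≤ 9 moves.

d1, d2, d3, c3, b3, a3, a2, a1, b1, b2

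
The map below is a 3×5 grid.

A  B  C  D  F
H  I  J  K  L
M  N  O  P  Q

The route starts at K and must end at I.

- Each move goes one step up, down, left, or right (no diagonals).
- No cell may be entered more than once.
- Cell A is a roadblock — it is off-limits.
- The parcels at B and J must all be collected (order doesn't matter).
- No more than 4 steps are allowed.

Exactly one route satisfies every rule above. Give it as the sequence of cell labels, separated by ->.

K -> J -> C -> B -> I

Any route must reach B and J and still end at I within 4 moves, so the order of the required stops is forced.
Route from K: left to J, up to C, left to B, down to I — 4 moves in all.
Check: all required cells visited; 4 ≤ 4 moves.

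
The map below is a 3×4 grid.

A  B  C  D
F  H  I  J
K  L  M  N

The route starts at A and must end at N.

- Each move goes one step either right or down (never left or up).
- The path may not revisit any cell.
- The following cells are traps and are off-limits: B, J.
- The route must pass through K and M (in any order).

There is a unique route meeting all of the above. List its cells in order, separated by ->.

Moves only go right or down, so the column and row indices never decrease.
Route from A: down 2 to K, right 3 to N — 5 moves in all.
Check: all required cells visited.

A -> F -> K -> L -> M -> N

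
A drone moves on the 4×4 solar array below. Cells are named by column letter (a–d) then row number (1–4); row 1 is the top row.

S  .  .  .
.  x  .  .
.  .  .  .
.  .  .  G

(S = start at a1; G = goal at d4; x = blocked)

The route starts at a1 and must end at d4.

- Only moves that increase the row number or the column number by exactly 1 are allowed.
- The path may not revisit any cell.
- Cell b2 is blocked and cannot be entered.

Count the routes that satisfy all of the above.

A right/down-only route from a1 to d4 makes exactly 3 down-moves and 3 right-moves in some order.
With no other constraints that would be C(6,3) = 20 routes.
Subtract routes through each blocked cell (inclusion–exclusion for overlaps): − through b2: 12 → 8.
That gives 8 routes.

8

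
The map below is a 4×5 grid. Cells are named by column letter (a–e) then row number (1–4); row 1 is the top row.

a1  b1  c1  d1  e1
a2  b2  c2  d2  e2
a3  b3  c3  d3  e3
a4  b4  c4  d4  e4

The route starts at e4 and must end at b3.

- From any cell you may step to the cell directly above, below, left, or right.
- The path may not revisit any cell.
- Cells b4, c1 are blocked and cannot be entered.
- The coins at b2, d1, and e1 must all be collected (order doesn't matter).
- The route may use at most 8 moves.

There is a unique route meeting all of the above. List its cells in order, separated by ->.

Any route must reach b2, d1, and e1 and still end at b3 within 8 moves, so the order of the required stops is forced.
Route from e4: up 3 to e1, left 1 to d1, down 1 to d2, left 2 to b2, down 1 to b3 — 8 moves in all.
Check: all required cells visited; 8 ≤ 8 moves.

e4 -> e3 -> e2 -> e1 -> d1 -> d2 -> c2 -> b2 -> b3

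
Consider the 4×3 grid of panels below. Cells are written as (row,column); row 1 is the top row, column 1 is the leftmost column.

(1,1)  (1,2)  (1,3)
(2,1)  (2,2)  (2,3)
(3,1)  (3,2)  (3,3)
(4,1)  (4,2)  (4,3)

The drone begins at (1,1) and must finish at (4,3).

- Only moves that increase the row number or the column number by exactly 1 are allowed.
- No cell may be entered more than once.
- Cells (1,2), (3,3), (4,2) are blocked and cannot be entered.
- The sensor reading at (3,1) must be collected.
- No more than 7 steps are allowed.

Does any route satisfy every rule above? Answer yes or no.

Every right/down route from (3,1) to (4,3) runs into a blocked cell, so that leg cannot be completed.

no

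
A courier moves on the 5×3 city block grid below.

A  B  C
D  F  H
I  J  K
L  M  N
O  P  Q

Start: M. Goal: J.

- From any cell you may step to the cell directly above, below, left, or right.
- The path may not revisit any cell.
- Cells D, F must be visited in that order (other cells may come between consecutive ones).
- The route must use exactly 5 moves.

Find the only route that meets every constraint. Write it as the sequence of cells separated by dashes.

M - L - I - D - F - J

The waypoints must appear in the order D, F, with no cell reused.
Route from M: left to L, 2× up (reaching D), right to F, down to J — 5 moves in all.
Check: order respected (D at step 3, F at step 4); 5 moves as required.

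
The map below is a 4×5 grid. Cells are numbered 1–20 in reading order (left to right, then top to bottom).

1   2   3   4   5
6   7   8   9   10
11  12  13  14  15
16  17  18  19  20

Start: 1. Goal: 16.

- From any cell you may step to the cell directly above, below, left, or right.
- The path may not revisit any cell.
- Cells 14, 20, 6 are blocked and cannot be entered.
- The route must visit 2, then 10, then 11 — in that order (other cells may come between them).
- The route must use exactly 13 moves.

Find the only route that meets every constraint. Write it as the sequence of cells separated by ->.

1 -> 2 -> 3 -> 4 -> 5 -> 10 -> 9 -> 8 -> 13 -> 18 -> 17 -> 12 -> 11 -> 16

The waypoints must appear in the order 2, 10, 11, with no cell reused.
Route from 1: 4× right (reaching 5), down to 10, 2× left (reaching 8), 2× down (reaching 18), left to 17, up to 12, left to 11, down to 16 — 13 moves in all.
Check: order respected (2 at step 1, 10 at step 5, 11 at step 12); 13 moves as required.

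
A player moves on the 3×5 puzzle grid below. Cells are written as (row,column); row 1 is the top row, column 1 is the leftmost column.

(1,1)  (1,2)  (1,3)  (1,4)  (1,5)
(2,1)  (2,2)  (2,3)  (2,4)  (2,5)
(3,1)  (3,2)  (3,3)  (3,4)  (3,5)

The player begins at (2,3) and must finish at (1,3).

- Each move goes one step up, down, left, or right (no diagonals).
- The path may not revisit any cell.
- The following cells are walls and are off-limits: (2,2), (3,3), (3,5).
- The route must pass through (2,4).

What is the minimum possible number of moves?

Any route passes through (2,4) somewhere between (2,3) and (1,3). Summing Manhattan distances along the two legs ((2,3) → (2,4) → (1,3)) gives a lower bound of 1 + 2 = 3 moves.
A route of 3 moves achieves this: (2,3) → (2,4) → (1,4) → (1,3).
Since 3 matches the lower bound, it is optimal.

3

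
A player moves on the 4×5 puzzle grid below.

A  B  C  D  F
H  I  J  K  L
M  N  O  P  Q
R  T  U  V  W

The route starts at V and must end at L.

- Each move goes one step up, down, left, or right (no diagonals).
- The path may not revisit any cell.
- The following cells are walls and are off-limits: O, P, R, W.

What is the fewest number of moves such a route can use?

7

The Manhattan distance from V to L is |4−2| + |4−5| = 3, so at least 3 moves are needed.
That bound ignores the blocked cells. Measuring each leg by the fewest moves that actually steer around them (V→L: 7) raises the lower bound to 7.
A route of 7 moves exists: V → U → T → N → I → J → K → L.
Since 7 matches that lower bound, it is optimal.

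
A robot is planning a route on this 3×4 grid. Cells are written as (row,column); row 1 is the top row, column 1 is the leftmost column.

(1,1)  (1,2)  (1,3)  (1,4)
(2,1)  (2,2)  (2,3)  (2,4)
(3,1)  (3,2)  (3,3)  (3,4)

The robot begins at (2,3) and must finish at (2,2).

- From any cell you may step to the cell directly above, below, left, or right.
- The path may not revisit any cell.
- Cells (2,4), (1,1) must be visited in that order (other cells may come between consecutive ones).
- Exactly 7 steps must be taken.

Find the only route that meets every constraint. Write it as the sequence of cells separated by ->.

The waypoints must appear in the order (2,4), (1,1), with no cell reused.
Route from (2,3): right 1 to (2,4), up 1 to (1,4), left 3 to (1,1), down 1 to (2,1), right 1 to (2,2) — 7 moves in all.
Check: order respected ((2,4) at step 1, (1,1) at step 5); 7 moves as required.

(2,3) -> (2,4) -> (1,4) -> (1,3) -> (1,2) -> (1,1) -> (2,1) -> (2,2)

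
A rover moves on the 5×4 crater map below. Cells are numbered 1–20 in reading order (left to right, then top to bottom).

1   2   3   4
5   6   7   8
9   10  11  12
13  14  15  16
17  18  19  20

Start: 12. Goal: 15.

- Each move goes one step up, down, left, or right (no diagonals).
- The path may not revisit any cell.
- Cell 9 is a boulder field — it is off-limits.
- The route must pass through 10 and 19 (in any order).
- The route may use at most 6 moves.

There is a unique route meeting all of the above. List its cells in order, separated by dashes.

12 - 11 - 10 - 14 - 18 - 19 - 15

The budget equals the shortest possible length, so every move has to be on a shortest route through the required cells.
Route from 12: left 2 to 10, down 2 to 18, right 1 to 19, up 1 to 15 — 6 moves in all.
Check: all required cells visited; 6 ≤ 6 moves.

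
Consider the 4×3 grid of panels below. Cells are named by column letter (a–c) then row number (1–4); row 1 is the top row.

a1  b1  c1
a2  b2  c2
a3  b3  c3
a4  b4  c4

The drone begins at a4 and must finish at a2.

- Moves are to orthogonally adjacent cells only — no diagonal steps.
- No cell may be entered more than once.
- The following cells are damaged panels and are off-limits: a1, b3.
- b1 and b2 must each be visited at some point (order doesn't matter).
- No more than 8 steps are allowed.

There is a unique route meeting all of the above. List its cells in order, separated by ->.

The budget equals the shortest possible length, so every move has to be on a shortest route through the required cells.
Route from a4: 2× right (reaching c4), 3× up (reaching c1), left to b1, down to b2, left to a2 — 8 moves in all.
Check: all required cells visited; 8 ≤ 8 moves.

a4 -> b4 -> c4 -> c3 -> c2 -> c1 -> b1 -> b2 -> a2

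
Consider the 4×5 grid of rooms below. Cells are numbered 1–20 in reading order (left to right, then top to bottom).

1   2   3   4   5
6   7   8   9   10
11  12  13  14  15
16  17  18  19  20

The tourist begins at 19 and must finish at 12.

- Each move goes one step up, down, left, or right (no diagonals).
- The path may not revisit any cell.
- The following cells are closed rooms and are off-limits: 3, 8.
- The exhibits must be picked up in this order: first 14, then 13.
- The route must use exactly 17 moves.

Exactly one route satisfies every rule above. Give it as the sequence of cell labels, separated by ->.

19 -> 20 -> 15 -> 10 -> 5 -> 4 -> 9 -> 14 -> 13 -> 18 -> 17 -> 16 -> 11 -> 6 -> 1 -> 2 -> 7 -> 12

The waypoints must appear in the order 14, 13, with no cell reused.
Route from 19: right 1 to 20, up 3 to 5, left 1 to 4, down 2 to 14, left 1 to 13, down 1 to 18, left 2 to 16, up 3 to 1, right 1 to 2, down 2 to 12 — 17 moves in all.
Check: order respected (14 at step 7, 13 at step 8); 17 moves as required.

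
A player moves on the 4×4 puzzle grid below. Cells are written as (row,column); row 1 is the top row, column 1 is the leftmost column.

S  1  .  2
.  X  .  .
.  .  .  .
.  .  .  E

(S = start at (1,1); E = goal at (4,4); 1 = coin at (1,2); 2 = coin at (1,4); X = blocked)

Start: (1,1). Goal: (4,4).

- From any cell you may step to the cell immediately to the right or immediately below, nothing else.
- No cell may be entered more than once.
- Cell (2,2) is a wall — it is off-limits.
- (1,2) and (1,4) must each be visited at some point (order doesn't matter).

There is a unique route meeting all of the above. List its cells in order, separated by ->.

(1,1) -> (1,2) -> (1,3) -> (1,4) -> (2,4) -> (3,4) -> (4,4)

Moves only go right or down, so the column and row indices never decrease.
Route from (1,1): 3× right (reaching (1,4)), 3× down (reaching (4,4)) — 6 moves in all.
Check: all required cells visited.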